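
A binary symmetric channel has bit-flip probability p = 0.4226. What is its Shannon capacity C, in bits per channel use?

For BSC with error probability p:
C = 1 - H(p) where H(p) is binary entropy
H(0.4226) = -0.4226 × log₂(0.4226) - 0.5774 × log₂(0.5774)
H(p) = 0.9826
C = 1 - 0.9826 = 0.0174 bits/use


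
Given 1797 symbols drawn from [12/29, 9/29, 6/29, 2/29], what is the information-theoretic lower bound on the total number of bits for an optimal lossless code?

Entropy H = 1.7870 bits/symbol
Minimum bits = H × n = 1.7870 × 1797
= 3211.23 bits


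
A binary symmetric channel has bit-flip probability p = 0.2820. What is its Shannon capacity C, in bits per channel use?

For BSC with error probability p:
C = 1 - H(p) where H(p) is binary entropy
H(0.2820) = -0.2820 × log₂(0.2820) - 0.7180 × log₂(0.7180)
H(p) = 0.8582
C = 1 - 0.8582 = 0.1418 bits/use


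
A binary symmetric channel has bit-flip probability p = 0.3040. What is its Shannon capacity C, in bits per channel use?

For BSC with error probability p:
C = 1 - H(p) where H(p) is binary entropy
H(0.3040) = -0.3040 × log₂(0.3040) - 0.6960 × log₂(0.6960)
H(p) = 0.8861
C = 1 - 0.8861 = 0.1139 bits/use


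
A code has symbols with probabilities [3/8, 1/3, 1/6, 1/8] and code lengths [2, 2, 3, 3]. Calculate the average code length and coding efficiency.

Average length L = Σ p_i × l_i = 2.2917 bits
Entropy H = 1.8648 bits
Efficiency η = H/L × 100% = 81.37%


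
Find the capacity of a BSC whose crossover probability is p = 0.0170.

For BSC with error probability p:
C = 1 - H(p) where H(p) is binary entropy
H(0.0170) = -0.0170 × log₂(0.0170) - 0.9830 × log₂(0.9830)
H(p) = 0.1242
C = 1 - 0.1242 = 0.8758 bits/use


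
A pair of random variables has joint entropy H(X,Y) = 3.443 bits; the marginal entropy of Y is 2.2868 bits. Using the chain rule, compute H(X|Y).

Chain rule: H(X,Y) = H(X|Y) + H(Y)
H(X|Y) = H(X,Y) - H(Y) = 3.443 - 2.2868 = 1.1562 bits


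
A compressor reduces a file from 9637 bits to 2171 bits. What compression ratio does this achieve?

Compression ratio = Original / Compressed
= 9637 / 2171 = 4.44:1


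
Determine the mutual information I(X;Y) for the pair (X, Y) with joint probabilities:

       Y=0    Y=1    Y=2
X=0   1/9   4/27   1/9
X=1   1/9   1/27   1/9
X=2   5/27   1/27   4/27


H(X) = 1.5664, H(Y) = 1.5407, H(X,Y) = 3.0279
I(X;Y) = H(X) + H(Y) - H(X,Y) = 0.0792 bits


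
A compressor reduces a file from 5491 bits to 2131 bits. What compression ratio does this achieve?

Compression ratio = Original / Compressed
= 5491 / 2131 = 2.58:1


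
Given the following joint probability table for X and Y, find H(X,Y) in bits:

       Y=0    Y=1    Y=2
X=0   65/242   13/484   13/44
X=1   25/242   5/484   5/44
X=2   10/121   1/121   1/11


H(X,Y) = -Σ p(x,y) log₂ p(x,y)
  p(0,0)=65/242: -0.2686 × log₂(0.2686) = 0.5094
  p(0,1)=13/484: -0.0269 × log₂(0.0269) = 0.1402
  p(0,2)=13/44: -0.2955 × log₂(0.2955) = 0.5197
  p(1,0)=25/242: -0.1033 × log₂(0.1033) = 0.3383
  p(1,1)=5/484: -0.0103 × log₂(0.0103) = 0.0682
  p(1,2)=5/44: -0.1136 × log₂(0.1136) = 0.3565
  p(2,0)=10/121: -0.0826 × log₂(0.0826) = 0.2973
  p(2,1)=1/121: -0.0083 × log₂(0.0083) = 0.0572
  p(2,2)=1/11: -0.0909 × log₂(0.0909) = 0.3145
H(X,Y) = 2.6012 bits


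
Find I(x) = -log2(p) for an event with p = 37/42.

Information content I(x) = -log₂(p(x))
I = -log₂(37/42) = -log₂(0.8810)
I = 0.1829 bits


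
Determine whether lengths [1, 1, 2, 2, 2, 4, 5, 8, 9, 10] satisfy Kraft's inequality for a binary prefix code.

Kraft inequality: Σ 2^(-l_i) ≤ 1 for prefix-free code
Calculating: 2^(-1) + 2^(-1) + 2^(-2) + 2^(-2) + 2^(-2) + 2^(-4) + 2^(-5) + 2^(-8) + 2^(-9) + 2^(-10)
= 0.5 + 0.5 + 0.25 + 0.25 + 0.25 + 0.0625 + 0.03125 + 0.00390625 + 0.001953125 + 0.0009765625
= 1.8506
Since 1.8506 > 1, prefix-free code does not exist


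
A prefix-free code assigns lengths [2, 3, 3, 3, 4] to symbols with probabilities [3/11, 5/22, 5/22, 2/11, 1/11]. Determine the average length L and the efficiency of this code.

Average length L = Σ p_i × l_i = 2.8182 bits
Entropy H = 2.2445 bits
Efficiency η = H/L × 100% = 79.64%


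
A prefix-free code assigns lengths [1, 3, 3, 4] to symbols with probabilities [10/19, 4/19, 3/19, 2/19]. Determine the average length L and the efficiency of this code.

Average length L = Σ p_i × l_i = 2.0526 bits
Entropy H = 1.7230 bits
Efficiency η = H/L × 100% = 83.94%


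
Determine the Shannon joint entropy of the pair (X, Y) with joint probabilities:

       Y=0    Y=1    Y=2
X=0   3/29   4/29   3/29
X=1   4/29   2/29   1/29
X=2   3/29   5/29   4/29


H(X,Y) = -Σ p(x,y) log₂ p(x,y)
  p(0,0)=3/29: -0.1034 × log₂(0.1034) = 0.3386
  p(0,1)=4/29: -0.1379 × log₂(0.1379) = 0.3942
  p(0,2)=3/29: -0.1034 × log₂(0.1034) = 0.3386
  p(1,0)=4/29: -0.1379 × log₂(0.1379) = 0.3942
  p(1,1)=2/29: -0.0690 × log₂(0.0690) = 0.2661
  p(1,2)=1/29: -0.0345 × log₂(0.0345) = 0.1675
  p(2,0)=3/29: -0.1034 × log₂(0.1034) = 0.3386
  p(2,1)=5/29: -0.1724 × log₂(0.1724) = 0.4373
  p(2,2)=4/29: -0.1379 × log₂(0.1379) = 0.3942
H(X,Y) = 3.0692 bits


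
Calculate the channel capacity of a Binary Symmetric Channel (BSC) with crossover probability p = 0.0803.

For BSC with error probability p:
C = 1 - H(p) where H(p) is binary entropy
H(0.0803) = -0.0803 × log₂(0.0803) - 0.9197 × log₂(0.9197)
H(p) = 0.4032
C = 1 - 0.4032 = 0.5968 bits/use


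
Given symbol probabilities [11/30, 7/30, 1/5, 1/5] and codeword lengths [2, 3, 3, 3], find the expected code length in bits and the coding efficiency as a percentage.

Average length L = Σ p_i × l_i = 2.6333 bits
Entropy H = 1.9494 bits
Efficiency η = H/L × 100% = 74.03%


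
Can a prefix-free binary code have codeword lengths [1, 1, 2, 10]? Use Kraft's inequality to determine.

Kraft inequality: Σ 2^(-l_i) ≤ 1 for prefix-free code
Calculating: 2^(-1) + 2^(-1) + 2^(-2) + 2^(-10)
= 0.5 + 0.5 + 0.25 + 0.0009765625
= 1.2510
Since 1.2510 > 1, prefix-free code does not exist


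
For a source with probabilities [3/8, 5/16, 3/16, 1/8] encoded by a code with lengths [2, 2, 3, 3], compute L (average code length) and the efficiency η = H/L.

Average length L = Σ p_i × l_i = 2.3125 bits
Entropy H = 1.8829 bits
Efficiency η = H/L × 100% = 81.42%


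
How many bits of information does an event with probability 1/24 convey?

Information content I(x) = -log₂(p(x))
I = -log₂(1/24) = -log₂(0.0417)
I = 4.5850 bits


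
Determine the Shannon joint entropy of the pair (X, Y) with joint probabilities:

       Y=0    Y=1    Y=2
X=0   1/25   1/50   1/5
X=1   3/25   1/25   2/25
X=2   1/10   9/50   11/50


H(X,Y) = -Σ p(x,y) log₂ p(x,y)
  p(0,0)=1/25: -0.0400 × log₂(0.0400) = 0.1858
  p(0,1)=1/50: -0.0200 × log₂(0.0200) = 0.1129
  p(0,2)=1/5: -0.2000 × log₂(0.2000) = 0.4644
  p(1,0)=3/25: -0.1200 × log₂(0.1200) = 0.3671
  p(1,1)=1/25: -0.0400 × log₂(0.0400) = 0.1858
  p(1,2)=2/25: -0.0800 × log₂(0.0800) = 0.2915
  p(2,0)=1/10: -0.1000 × log₂(0.1000) = 0.3322
  p(2,1)=9/50: -0.1800 × log₂(0.1800) = 0.4453
  p(2,2)=11/50: -0.2200 × log₂(0.2200) = 0.4806
H(X,Y) = 2.8654 bits


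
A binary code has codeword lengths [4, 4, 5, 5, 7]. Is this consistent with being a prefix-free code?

Kraft inequality: Σ 2^(-l_i) ≤ 1 for prefix-free code
Calculating: 2^(-4) + 2^(-4) + 2^(-5) + 2^(-5) + 2^(-7)
= 0.0625 + 0.0625 + 0.03125 + 0.03125 + 0.0078125
= 0.1953
Since 0.1953 ≤ 1, prefix-free code exists


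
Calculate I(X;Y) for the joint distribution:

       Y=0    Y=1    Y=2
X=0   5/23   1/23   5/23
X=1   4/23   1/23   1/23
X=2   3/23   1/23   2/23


H(X) = 1.5204, H(Y) = 1.4029, H(X,Y) = 2.8725
I(X;Y) = H(X) + H(Y) - H(X,Y) = 0.0508 bits


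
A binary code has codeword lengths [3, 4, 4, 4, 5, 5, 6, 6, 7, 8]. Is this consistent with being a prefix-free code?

Kraft inequality: Σ 2^(-l_i) ≤ 1 for prefix-free code
Calculating: 2^(-3) + 2^(-4) + 2^(-4) + 2^(-4) + 2^(-5) + 2^(-5) + 2^(-6) + 2^(-6) + 2^(-7) + 2^(-8)
= 0.125 + 0.0625 + 0.0625 + 0.0625 + 0.03125 + 0.03125 + 0.015625 + 0.015625 + 0.0078125 + 0.00390625
= 0.4180
Since 0.4180 ≤ 1, prefix-free code exists


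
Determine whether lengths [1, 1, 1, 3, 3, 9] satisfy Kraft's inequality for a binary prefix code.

Kraft inequality: Σ 2^(-l_i) ≤ 1 for prefix-free code
Calculating: 2^(-1) + 2^(-1) + 2^(-1) + 2^(-3) + 2^(-3) + 2^(-9)
= 0.5 + 0.5 + 0.5 + 0.125 + 0.125 + 0.001953125
= 1.7520
Since 1.7520 > 1, prefix-free code does not exist


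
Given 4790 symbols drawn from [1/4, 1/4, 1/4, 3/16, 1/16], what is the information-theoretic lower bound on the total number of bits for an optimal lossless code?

Entropy H = 2.2028 bits/symbol
Minimum bits = H × n = 2.2028 × 4790
= 10551.51 bits


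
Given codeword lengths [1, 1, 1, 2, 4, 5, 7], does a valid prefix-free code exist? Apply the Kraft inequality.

Kraft inequality: Σ 2^(-l_i) ≤ 1 for prefix-free code
Calculating: 2^(-1) + 2^(-1) + 2^(-1) + 2^(-2) + 2^(-4) + 2^(-5) + 2^(-7)
= 0.5 + 0.5 + 0.5 + 0.25 + 0.0625 + 0.03125 + 0.0078125
= 1.8516
Since 1.8516 > 1, prefix-free code does not exist


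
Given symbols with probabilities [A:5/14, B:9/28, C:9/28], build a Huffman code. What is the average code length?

Huffman tree construction:
Combine smallest probabilities repeatedly
Resulting codes:
  A: 0 (length 1)
  B: 10 (length 2)
  C: 11 (length 2)
Average length = Σ p(s) × length(s) = 1.6429 bits


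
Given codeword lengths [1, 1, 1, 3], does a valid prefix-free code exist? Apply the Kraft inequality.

Kraft inequality: Σ 2^(-l_i) ≤ 1 for prefix-free code
Calculating: 2^(-1) + 2^(-1) + 2^(-1) + 2^(-3)
= 0.5 + 0.5 + 0.5 + 0.125
= 1.6250
Since 1.6250 > 1, prefix-free code does not exist


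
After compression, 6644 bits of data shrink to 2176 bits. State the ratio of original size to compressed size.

Compression ratio = Original / Compressed
= 6644 / 2176 = 3.05:1


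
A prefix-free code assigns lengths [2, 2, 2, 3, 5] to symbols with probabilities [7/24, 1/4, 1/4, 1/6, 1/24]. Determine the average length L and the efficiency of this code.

Average length L = Σ p_i × l_i = 2.2917 bits
Entropy H = 2.1403 bits
Efficiency η = H/L × 100% = 93.40%


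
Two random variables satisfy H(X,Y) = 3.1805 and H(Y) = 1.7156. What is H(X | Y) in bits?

Chain rule: H(X,Y) = H(X|Y) + H(Y)
H(X|Y) = H(X,Y) - H(Y) = 3.1805 - 1.7156 = 1.4649 bits


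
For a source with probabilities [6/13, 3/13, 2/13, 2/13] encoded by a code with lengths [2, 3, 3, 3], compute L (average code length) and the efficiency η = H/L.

Average length L = Σ p_i × l_i = 2.5385 bits
Entropy H = 1.8339 bits
Efficiency η = H/L × 100% = 72.25%


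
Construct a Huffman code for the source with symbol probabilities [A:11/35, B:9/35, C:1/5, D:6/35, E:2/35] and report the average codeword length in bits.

Huffman tree construction:
Combine smallest probabilities repeatedly
Resulting codes:
  A: 11 (length 2)
  B: 10 (length 2)
  C: 00 (length 2)
  D: 011 (length 3)
  E: 010 (length 3)
Average length = Σ p(s) × length(s) = 2.2286 bits


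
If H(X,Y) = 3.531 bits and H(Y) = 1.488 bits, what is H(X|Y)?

Chain rule: H(X,Y) = H(X|Y) + H(Y)
H(X|Y) = H(X,Y) - H(Y) = 3.531 - 1.488 = 2.043 bits


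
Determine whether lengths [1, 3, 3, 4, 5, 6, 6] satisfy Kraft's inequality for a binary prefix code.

Kraft inequality: Σ 2^(-l_i) ≤ 1 for prefix-free code
Calculating: 2^(-1) + 2^(-3) + 2^(-3) + 2^(-4) + 2^(-5) + 2^(-6) + 2^(-6)
= 0.5 + 0.125 + 0.125 + 0.0625 + 0.03125 + 0.015625 + 0.015625
= 0.8750
Since 0.8750 ≤ 1, prefix-free code exists


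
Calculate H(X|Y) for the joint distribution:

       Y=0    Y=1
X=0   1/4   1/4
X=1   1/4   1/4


H(X|Y) = Σ_y p(y) H(X|Y=y)
  p(Y=0) = 1/2, H(X|Y=0) = 1.0000
  p(Y=1) = 1/2, H(X|Y=1) = 1.0000
H(X|Y) = 0.5000×1.0000 + 0.5000×1.0000 = 1.0000 bits


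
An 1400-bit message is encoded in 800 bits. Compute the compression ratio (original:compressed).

Compression ratio = Original / Compressed
= 1400 / 800 = 1.75:1


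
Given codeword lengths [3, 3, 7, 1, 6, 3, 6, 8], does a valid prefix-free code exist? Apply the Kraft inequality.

Kraft inequality: Σ 2^(-l_i) ≤ 1 for prefix-free code
Calculating: 2^(-3) + 2^(-3) + 2^(-7) + 2^(-1) + 2^(-6) + 2^(-3) + 2^(-6) + 2^(-8)
= 0.125 + 0.125 + 0.0078125 + 0.5 + 0.015625 + 0.125 + 0.015625 + 0.00390625
= 0.9180
Since 0.9180 ≤ 1, prefix-free code exists


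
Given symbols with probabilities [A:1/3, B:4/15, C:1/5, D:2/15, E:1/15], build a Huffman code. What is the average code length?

Huffman tree construction:
Combine smallest probabilities repeatedly
Resulting codes:
  A: 11 (length 2)
  B: 10 (length 2)
  C: 00 (length 2)
  D: 011 (length 3)
  E: 010 (length 3)
Average length = Σ p(s) × length(s) = 2.2000 bits


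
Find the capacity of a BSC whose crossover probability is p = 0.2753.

For BSC with error probability p:
C = 1 - H(p) where H(p) is binary entropy
H(0.2753) = -0.2753 × log₂(0.2753) - 0.7247 × log₂(0.7247)
H(p) = 0.8490
C = 1 - 0.8490 = 0.1510 bits/use


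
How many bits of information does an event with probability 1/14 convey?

Information content I(x) = -log₂(p(x))
I = -log₂(1/14) = -log₂(0.0714)
I = 3.8074 bits


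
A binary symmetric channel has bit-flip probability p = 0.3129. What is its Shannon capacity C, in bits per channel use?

For BSC with error probability p:
C = 1 - H(p) where H(p) is binary entropy
H(0.3129) = -0.3129 × log₂(0.3129) - 0.6871 × log₂(0.6871)
H(p) = 0.8965
C = 1 - 0.8965 = 0.1035 bits/use


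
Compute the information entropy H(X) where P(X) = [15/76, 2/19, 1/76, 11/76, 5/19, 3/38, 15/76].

H(X) = -Σ p(x) log₂ p(x)
  -15/76 × log₂(15/76) = 0.4620
  -2/19 × log₂(2/19) = 0.3419
  -1/76 × log₂(1/76) = 0.0822
  -11/76 × log₂(11/76) = 0.4036
  -5/19 × log₂(5/19) = 0.5068
  -3/38 × log₂(3/38) = 0.2892
  -15/76 × log₂(15/76) = 0.4620
H(X) = 2.5478 bits


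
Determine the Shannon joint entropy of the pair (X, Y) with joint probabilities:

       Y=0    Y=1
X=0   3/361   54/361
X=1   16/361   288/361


H(X,Y) = -Σ p(x,y) log₂ p(x,y)
  p(0,0)=3/361: -0.0083 × log₂(0.0083) = 0.0574
  p(0,1)=54/361: -0.1496 × log₂(0.1496) = 0.4100
  p(1,0)=16/361: -0.0443 × log₂(0.0443) = 0.1993
  p(1,1)=288/361: -0.7978 × log₂(0.7978) = 0.2600
H(X,Y) = 0.9267 bits


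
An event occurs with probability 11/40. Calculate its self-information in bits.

Information content I(x) = -log₂(p(x))
I = -log₂(11/40) = -log₂(0.2750)
I = 1.8625 bits


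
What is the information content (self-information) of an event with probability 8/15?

Information content I(x) = -log₂(p(x))
I = -log₂(8/15) = -log₂(0.5333)
I = 0.9069 bits


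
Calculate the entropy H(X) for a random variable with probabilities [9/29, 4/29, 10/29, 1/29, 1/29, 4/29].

H(X) = -Σ p(x) log₂ p(x)
  -9/29 × log₂(9/29) = 0.5239
  -4/29 × log₂(4/29) = 0.3942
  -10/29 × log₂(10/29) = 0.5297
  -1/29 × log₂(1/29) = 0.1675
  -1/29 × log₂(1/29) = 0.1675
  -4/29 × log₂(4/29) = 0.3942
H(X) = 2.1770 bits


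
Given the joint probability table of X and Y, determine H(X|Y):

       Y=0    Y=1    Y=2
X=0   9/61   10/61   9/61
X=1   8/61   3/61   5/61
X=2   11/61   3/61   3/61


H(X|Y) = Σ_y p(y) H(X|Y=y)
  p(Y=0) = 28/61, H(X|Y=0) = 1.5722
  p(Y=1) = 16/61, H(X|Y=1) = 1.3294
  p(Y=2) = 17/61, H(X|Y=2) = 1.4466
H(X|Y) = 0.4590×1.5722 + 0.2623×1.3294 + 0.2787×1.4466 = 1.4736 bits


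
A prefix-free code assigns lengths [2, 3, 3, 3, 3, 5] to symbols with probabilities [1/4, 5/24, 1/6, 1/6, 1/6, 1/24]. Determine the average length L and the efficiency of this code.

Average length L = Σ p_i × l_i = 2.8333 bits
Entropy H = 2.4550 bits
Efficiency η = H/L × 100% = 86.65%


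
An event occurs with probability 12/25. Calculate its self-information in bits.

Information content I(x) = -log₂(p(x))
I = -log₂(12/25) = -log₂(0.4800)
I = 1.0589 bits


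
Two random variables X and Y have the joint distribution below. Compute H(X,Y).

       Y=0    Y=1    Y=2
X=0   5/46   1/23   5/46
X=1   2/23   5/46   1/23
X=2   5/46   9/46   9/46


H(X,Y) = -Σ p(x,y) log₂ p(x,y)
  p(0,0)=5/46: -0.1087 × log₂(0.1087) = 0.3480
  p(0,1)=1/23: -0.0435 × log₂(0.0435) = 0.1967
  p(0,2)=5/46: -0.1087 × log₂(0.1087) = 0.3480
  p(1,0)=2/23: -0.0870 × log₂(0.0870) = 0.3064
  p(1,1)=5/46: -0.1087 × log₂(0.1087) = 0.3480
  p(1,2)=1/23: -0.0435 × log₂(0.0435) = 0.1967
  p(2,0)=5/46: -0.1087 × log₂(0.1087) = 0.3480
  p(2,1)=9/46: -0.1957 × log₂(0.1957) = 0.4605
  p(2,2)=9/46: -0.1957 × log₂(0.1957) = 0.4605
H(X,Y) = 3.0128 bits


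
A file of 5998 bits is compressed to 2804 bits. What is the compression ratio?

Compression ratio = Original / Compressed
= 5998 / 2804 = 2.14:1


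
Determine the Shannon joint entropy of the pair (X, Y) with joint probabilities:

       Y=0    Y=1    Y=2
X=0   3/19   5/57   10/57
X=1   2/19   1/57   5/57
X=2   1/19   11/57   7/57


H(X,Y) = -Σ p(x,y) log₂ p(x,y)
  p(0,0)=3/19: -0.1579 × log₂(0.1579) = 0.4205
  p(0,1)=5/57: -0.0877 × log₂(0.0877) = 0.3080
  p(0,2)=10/57: -0.1754 × log₂(0.1754) = 0.4405
  p(1,0)=2/19: -0.1053 × log₂(0.1053) = 0.3419
  p(1,1)=1/57: -0.0175 × log₂(0.0175) = 0.1023
  p(1,2)=5/57: -0.0877 × log₂(0.0877) = 0.3080
  p(2,0)=1/19: -0.0526 × log₂(0.0526) = 0.2236
  p(2,1)=11/57: -0.1930 × log₂(0.1930) = 0.4580
  p(2,2)=7/57: -0.1228 × log₂(0.1228) = 0.3716
H(X,Y) = 2.9743 bits


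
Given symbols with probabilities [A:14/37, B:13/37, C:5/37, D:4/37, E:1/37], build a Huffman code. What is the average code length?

Huffman tree construction:
Combine smallest probabilities repeatedly
Resulting codes:
  A: 0 (length 1)
  B: 11 (length 2)
  C: 100 (length 3)
  D: 1011 (length 4)
  E: 1010 (length 4)
Average length = Σ p(s) × length(s) = 2.0270 bits


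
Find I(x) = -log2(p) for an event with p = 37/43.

Information content I(x) = -log₂(p(x))
I = -log₂(37/43) = -log₂(0.8605)
I = 0.2168 bits


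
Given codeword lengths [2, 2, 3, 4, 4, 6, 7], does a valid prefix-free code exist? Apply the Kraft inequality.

Kraft inequality: Σ 2^(-l_i) ≤ 1 for prefix-free code
Calculating: 2^(-2) + 2^(-2) + 2^(-3) + 2^(-4) + 2^(-4) + 2^(-6) + 2^(-7)
= 0.25 + 0.25 + 0.125 + 0.0625 + 0.0625 + 0.015625 + 0.0078125
= 0.7734
Since 0.7734 ≤ 1, prefix-free code exists


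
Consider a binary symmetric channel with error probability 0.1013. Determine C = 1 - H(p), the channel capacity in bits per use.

For BSC with error probability p:
C = 1 - H(p) where H(p) is binary entropy
H(0.1013) = -0.1013 × log₂(0.1013) - 0.8987 × log₂(0.8987)
H(p) = 0.4731
C = 1 - 0.4731 = 0.5269 bits/use


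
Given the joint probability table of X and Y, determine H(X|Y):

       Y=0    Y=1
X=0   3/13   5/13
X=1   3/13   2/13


H(X|Y) = Σ_y p(y) H(X|Y=y)
  p(Y=0) = 6/13, H(X|Y=0) = 1.0000
  p(Y=1) = 7/13, H(X|Y=1) = 0.8631
H(X|Y) = 0.4615×1.0000 + 0.5385×0.8631 = 0.9263 bits


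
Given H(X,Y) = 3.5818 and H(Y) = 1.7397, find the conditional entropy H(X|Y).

Chain rule: H(X,Y) = H(X|Y) + H(Y)
H(X|Y) = H(X,Y) - H(Y) = 3.5818 - 1.7397 = 1.8421 bits


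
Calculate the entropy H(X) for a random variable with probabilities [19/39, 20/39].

H(X) = -Σ p(x) log₂ p(x)
  -19/39 × log₂(19/39) = 0.5054
  -20/39 × log₂(20/39) = 0.4941
H(X) = 0.9995 bits


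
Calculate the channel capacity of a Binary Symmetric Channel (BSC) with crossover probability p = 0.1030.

For BSC with error probability p:
C = 1 - H(p) where H(p) is binary entropy
H(0.1030) = -0.1030 × log₂(0.1030) - 0.8970 × log₂(0.8970)
H(p) = 0.4784
C = 1 - 0.4784 = 0.5216 bits/use


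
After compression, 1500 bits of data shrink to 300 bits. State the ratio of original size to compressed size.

Compression ratio = Original / Compressed
= 1500 / 300 = 5.00:1


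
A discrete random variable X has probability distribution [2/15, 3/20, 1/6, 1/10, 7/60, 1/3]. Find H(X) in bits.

H(X) = -Σ p(x) log₂ p(x)
  -2/15 × log₂(2/15) = 0.3876
  -3/20 × log₂(3/20) = 0.4105
  -1/6 × log₂(1/6) = 0.4308
  -1/10 × log₂(1/10) = 0.3322
  -7/60 × log₂(7/60) = 0.3616
  -1/3 × log₂(1/3) = 0.5283
H(X) = 2.4511 bits


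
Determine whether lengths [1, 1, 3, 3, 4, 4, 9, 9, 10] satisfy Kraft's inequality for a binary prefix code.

Kraft inequality: Σ 2^(-l_i) ≤ 1 for prefix-free code
Calculating: 2^(-1) + 2^(-1) + 2^(-3) + 2^(-3) + 2^(-4) + 2^(-4) + 2^(-9) + 2^(-9) + 2^(-10)
= 0.5 + 0.5 + 0.125 + 0.125 + 0.0625 + 0.0625 + 0.001953125 + 0.001953125 + 0.0009765625
= 1.3799
Since 1.3799 > 1, prefix-free code does not exist


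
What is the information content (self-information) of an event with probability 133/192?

Information content I(x) = -log₂(p(x))
I = -log₂(133/192) = -log₂(0.6927)
I = 0.5297 bits


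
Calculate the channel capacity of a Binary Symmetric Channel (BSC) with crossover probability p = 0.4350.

For BSC with error probability p:
C = 1 - H(p) where H(p) is binary entropy
H(0.4350) = -0.4350 × log₂(0.4350) - 0.5650 × log₂(0.5650)
H(p) = 0.9878
C = 1 - 0.9878 = 0.0122 bits/use


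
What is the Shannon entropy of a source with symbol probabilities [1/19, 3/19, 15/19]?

H(X) = -Σ p(x) log₂ p(x)
  -1/19 × log₂(1/19) = 0.2236
  -3/19 × log₂(3/19) = 0.4205
  -15/19 × log₂(15/19) = 0.2692
H(X) = 0.9133 bits


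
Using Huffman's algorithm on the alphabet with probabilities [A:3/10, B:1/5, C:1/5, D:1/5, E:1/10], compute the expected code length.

Huffman tree construction:
Combine smallest probabilities repeatedly
Resulting codes:
  A: 10 (length 2)
  B: 111 (length 3)
  C: 00 (length 2)
  D: 01 (length 2)
  E: 110 (length 3)
Average length = Σ p(s) × length(s) = 2.3000 bits


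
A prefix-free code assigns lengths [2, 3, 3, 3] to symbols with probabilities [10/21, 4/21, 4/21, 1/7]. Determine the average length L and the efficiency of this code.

Average length L = Σ p_i × l_i = 2.5238 bits
Entropy H = 1.8221 bits
Efficiency η = H/L × 100% = 72.20%


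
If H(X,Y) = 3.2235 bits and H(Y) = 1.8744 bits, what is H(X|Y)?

Chain rule: H(X,Y) = H(X|Y) + H(Y)
H(X|Y) = H(X,Y) - H(Y) = 3.2235 - 1.8744 = 1.3491 bits


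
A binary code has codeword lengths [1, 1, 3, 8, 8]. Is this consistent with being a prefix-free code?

Kraft inequality: Σ 2^(-l_i) ≤ 1 for prefix-free code
Calculating: 2^(-1) + 2^(-1) + 2^(-3) + 2^(-8) + 2^(-8)
= 0.5 + 0.5 + 0.125 + 0.00390625 + 0.00390625
= 1.1328
Since 1.1328 > 1, prefix-free code does not exist


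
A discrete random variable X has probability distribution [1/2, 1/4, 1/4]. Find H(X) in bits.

H(X) = -Σ p(x) log₂ p(x)
  -1/2 × log₂(1/2) = 0.5000
  -1/4 × log₂(1/4) = 0.5000
  -1/4 × log₂(1/4) = 0.5000
H(X) = 1.5000 bits


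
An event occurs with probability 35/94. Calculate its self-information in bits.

Information content I(x) = -log₂(p(x))
I = -log₂(35/94) = -log₂(0.3723)
I = 1.4253 bits


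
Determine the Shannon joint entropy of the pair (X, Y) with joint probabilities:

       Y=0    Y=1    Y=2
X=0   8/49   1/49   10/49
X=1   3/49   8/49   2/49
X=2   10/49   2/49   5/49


H(X,Y) = -Σ p(x,y) log₂ p(x,y)
  p(0,0)=8/49: -0.1633 × log₂(0.1633) = 0.4269
  p(0,1)=1/49: -0.0204 × log₂(0.0204) = 0.1146
  p(0,2)=10/49: -0.2041 × log₂(0.2041) = 0.4679
  p(1,0)=3/49: -0.0612 × log₂(0.0612) = 0.2467
  p(1,1)=8/49: -0.1633 × log₂(0.1633) = 0.4269
  p(1,2)=2/49: -0.0408 × log₂(0.0408) = 0.1884
  p(2,0)=10/49: -0.2041 × log₂(0.2041) = 0.4679
  p(2,1)=2/49: -0.0408 × log₂(0.0408) = 0.1884
  p(2,2)=5/49: -0.1020 × log₂(0.1020) = 0.3360
H(X,Y) = 2.8636 bits


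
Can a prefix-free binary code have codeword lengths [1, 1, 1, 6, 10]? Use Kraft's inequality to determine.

Kraft inequality: Σ 2^(-l_i) ≤ 1 for prefix-free code
Calculating: 2^(-1) + 2^(-1) + 2^(-1) + 2^(-6) + 2^(-10)
= 0.5 + 0.5 + 0.5 + 0.015625 + 0.0009765625
= 1.5166
Since 1.5166 > 1, prefix-free code does not exist


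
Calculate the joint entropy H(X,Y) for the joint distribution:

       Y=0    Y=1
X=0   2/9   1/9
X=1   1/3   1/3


H(X,Y) = -Σ p(x,y) log₂ p(x,y)
  p(0,0)=2/9: -0.2222 × log₂(0.2222) = 0.4822
  p(0,1)=1/9: -0.1111 × log₂(0.1111) = 0.3522
  p(1,0)=1/3: -0.3333 × log₂(0.3333) = 0.5283
  p(1,1)=1/3: -0.3333 × log₂(0.3333) = 0.5283
H(X,Y) = 1.8911 bits


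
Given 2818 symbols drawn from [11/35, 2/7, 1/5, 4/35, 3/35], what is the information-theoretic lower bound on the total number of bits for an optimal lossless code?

Entropy H = 2.1670 bits/symbol
Minimum bits = H × n = 2.1670 × 2818
= 6106.65 bits


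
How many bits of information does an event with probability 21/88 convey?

Information content I(x) = -log₂(p(x))
I = -log₂(21/88) = -log₂(0.2386)
I = 2.0671 bits


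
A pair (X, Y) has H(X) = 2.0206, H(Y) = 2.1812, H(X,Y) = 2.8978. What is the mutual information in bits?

I(X;Y) = H(X) + H(Y) - H(X,Y)
I(X;Y) = 2.0206 + 2.1812 - 2.8978 = 1.304 bits


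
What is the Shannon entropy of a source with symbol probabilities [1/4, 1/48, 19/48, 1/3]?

H(X) = -Σ p(x) log₂ p(x)
  -1/4 × log₂(1/4) = 0.5000
  -1/48 × log₂(1/48) = 0.1164
  -19/48 × log₂(19/48) = 0.5292
  -1/3 × log₂(1/3) = 0.5283
H(X) = 1.6739 bits


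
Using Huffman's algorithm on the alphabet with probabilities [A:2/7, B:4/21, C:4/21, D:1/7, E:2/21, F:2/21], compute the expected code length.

Huffman tree construction:
Combine smallest probabilities repeatedly
Resulting codes:
  A: 10 (length 2)
  B: 111 (length 3)
  C: 00 (length 2)
  D: 110 (length 3)
  E: 010 (length 3)
  F: 011 (length 3)
Average length = Σ p(s) × length(s) = 2.5238 bits


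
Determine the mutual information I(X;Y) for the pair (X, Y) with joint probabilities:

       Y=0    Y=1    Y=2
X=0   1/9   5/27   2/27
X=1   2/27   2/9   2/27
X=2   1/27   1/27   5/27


H(X) = 1.5664, H(Y) = 1.5305, H(X,Y) = 2.9221
I(X;Y) = H(X) + H(Y) - H(X,Y) = 0.1747 bits


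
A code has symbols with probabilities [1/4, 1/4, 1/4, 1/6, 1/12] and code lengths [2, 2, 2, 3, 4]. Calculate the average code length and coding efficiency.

Average length L = Σ p_i × l_i = 2.3333 bits
Entropy H = 2.2296 bits
Efficiency η = H/L × 100% = 95.55%


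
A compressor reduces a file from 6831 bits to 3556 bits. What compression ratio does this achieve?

Compression ratio = Original / Compressed
= 6831 / 3556 = 1.92:1


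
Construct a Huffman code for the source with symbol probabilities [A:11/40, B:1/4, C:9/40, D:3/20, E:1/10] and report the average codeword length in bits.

Huffman tree construction:
Combine smallest probabilities repeatedly
Resulting codes:
  A: 11 (length 2)
  B: 01 (length 2)
  C: 00 (length 2)
  D: 101 (length 3)
  E: 100 (length 3)
Average length = Σ p(s) × length(s) = 2.2500 bits


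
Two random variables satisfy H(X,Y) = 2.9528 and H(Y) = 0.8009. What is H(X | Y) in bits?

Chain rule: H(X,Y) = H(X|Y) + H(Y)
H(X|Y) = H(X,Y) - H(Y) = 2.9528 - 0.8009 = 2.1519 bits


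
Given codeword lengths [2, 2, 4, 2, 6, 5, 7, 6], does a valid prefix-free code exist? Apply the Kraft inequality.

Kraft inequality: Σ 2^(-l_i) ≤ 1 for prefix-free code
Calculating: 2^(-2) + 2^(-2) + 2^(-4) + 2^(-2) + 2^(-6) + 2^(-5) + 2^(-7) + 2^(-6)
= 0.25 + 0.25 + 0.0625 + 0.25 + 0.015625 + 0.03125 + 0.0078125 + 0.015625
= 0.8828
Since 0.8828 ≤ 1, prefix-free code exists


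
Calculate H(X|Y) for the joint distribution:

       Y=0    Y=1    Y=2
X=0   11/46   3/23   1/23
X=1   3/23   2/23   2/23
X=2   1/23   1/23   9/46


H(X|Y) = Σ_y p(y) H(X|Y=y)
  p(Y=0) = 19/46, H(X|Y=0) = 1.3235
  p(Y=1) = 6/23, H(X|Y=1) = 1.4591
  p(Y=2) = 15/46, H(X|Y=2) = 1.3383
H(X|Y) = 0.4130×1.3235 + 0.2609×1.4591 + 0.3261×1.3383 = 1.3637 bits


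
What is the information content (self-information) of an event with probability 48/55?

Information content I(x) = -log₂(p(x))
I = -log₂(48/55) = -log₂(0.8727)
I = 0.1964 bits


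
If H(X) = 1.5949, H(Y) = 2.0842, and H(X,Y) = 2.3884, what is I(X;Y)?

I(X;Y) = H(X) + H(Y) - H(X,Y)
I(X;Y) = 1.5949 + 2.0842 - 2.3884 = 1.2907 bits


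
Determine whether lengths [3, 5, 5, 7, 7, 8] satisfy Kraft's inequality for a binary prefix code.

Kraft inequality: Σ 2^(-l_i) ≤ 1 for prefix-free code
Calculating: 2^(-3) + 2^(-5) + 2^(-5) + 2^(-7) + 2^(-7) + 2^(-8)
= 0.125 + 0.03125 + 0.03125 + 0.0078125 + 0.0078125 + 0.00390625
= 0.2070
Since 0.2070 ≤ 1, prefix-free code exists


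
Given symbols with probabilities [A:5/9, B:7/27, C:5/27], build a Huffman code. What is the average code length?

Huffman tree construction:
Combine smallest probabilities repeatedly
Resulting codes:
  A: 1 (length 1)
  B: 01 (length 2)
  C: 00 (length 2)
Average length = Σ p(s) × length(s) = 1.4444 bits


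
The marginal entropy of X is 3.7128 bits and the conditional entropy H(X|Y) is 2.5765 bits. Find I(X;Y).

I(X;Y) = H(X) - H(X|Y)
I(X;Y) = 3.7128 - 2.5765 = 1.1363 bits


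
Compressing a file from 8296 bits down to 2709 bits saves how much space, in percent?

Space savings = (1 - Compressed/Original) × 100%
= (1 - 2709/8296) × 100%
= 67.35%


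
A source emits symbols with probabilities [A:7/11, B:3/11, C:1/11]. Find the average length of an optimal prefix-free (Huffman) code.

Huffman tree construction:
Combine smallest probabilities repeatedly
Resulting codes:
  A: 1 (length 1)
  B: 01 (length 2)
  C: 00 (length 2)
Average length = Σ p(s) × length(s) = 1.3636 bits


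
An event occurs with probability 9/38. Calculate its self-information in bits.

Information content I(x) = -log₂(p(x))
I = -log₂(9/38) = -log₂(0.2368)
I = 2.0780 bits


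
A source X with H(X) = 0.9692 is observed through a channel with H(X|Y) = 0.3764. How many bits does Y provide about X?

I(X;Y) = H(X) - H(X|Y)
I(X;Y) = 0.9692 - 0.3764 = 0.5928 bits


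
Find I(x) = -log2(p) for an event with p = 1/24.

Information content I(x) = -log₂(p(x))
I = -log₂(1/24) = -log₂(0.0417)
I = 4.5850 bits


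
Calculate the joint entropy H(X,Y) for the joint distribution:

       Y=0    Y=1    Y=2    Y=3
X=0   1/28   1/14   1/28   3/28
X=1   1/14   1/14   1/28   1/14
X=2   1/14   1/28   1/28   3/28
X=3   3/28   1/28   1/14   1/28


H(X,Y) = -Σ p(x,y) log₂ p(x,y)
  p(0,0)=1/28: -0.0357 × log₂(0.0357) = 0.1717
  p(0,1)=1/14: -0.0714 × log₂(0.0714) = 0.2720
  p(0,2)=1/28: -0.0357 × log₂(0.0357) = 0.1717
  p(0,3)=3/28: -0.1071 × log₂(0.1071) = 0.3453
  p(1,0)=1/14: -0.0714 × log₂(0.0714) = 0.2720
  p(1,1)=1/14: -0.0714 × log₂(0.0714) = 0.2720
  p(1,2)=1/28: -0.0357 × log₂(0.0357) = 0.1717
  p(1,3)=1/14: -0.0714 × log₂(0.0714) = 0.2720
  p(2,0)=1/14: -0.0714 × log₂(0.0714) = 0.2720
  p(2,1)=1/28: -0.0357 × log₂(0.0357) = 0.1717
  p(2,2)=1/28: -0.0357 × log₂(0.0357) = 0.1717
  p(2,3)=3/28: -0.1071 × log₂(0.1071) = 0.3453
  p(3,0)=3/28: -0.1071 × log₂(0.1071) = 0.3453
  p(3,1)=1/28: -0.0357 × log₂(0.0357) = 0.1717
  p(3,2)=1/14: -0.0714 × log₂(0.0714) = 0.2720
  p(3,3)=1/28: -0.0357 × log₂(0.0357) = 0.1717
H(X,Y) = 3.8693 bits


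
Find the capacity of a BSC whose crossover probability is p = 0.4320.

For BSC with error probability p:
C = 1 - H(p) where H(p) is binary entropy
H(0.4320) = -0.4320 × log₂(0.4320) - 0.5680 × log₂(0.5680)
H(p) = 0.9866
C = 1 - 0.9866 = 0.0134 bits/use


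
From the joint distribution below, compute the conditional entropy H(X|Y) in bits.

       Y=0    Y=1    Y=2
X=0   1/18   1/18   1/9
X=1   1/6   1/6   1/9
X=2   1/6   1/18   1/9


H(X|Y) = Σ_y p(y) H(X|Y=y)
  p(Y=0) = 7/18, H(X|Y=0) = 1.4488
  p(Y=1) = 5/18, H(X|Y=1) = 1.3710
  p(Y=2) = 1/3, H(X|Y=2) = 1.5850
H(X|Y) = 0.3889×1.4488 + 0.2778×1.3710 + 0.3333×1.5850 = 1.4726 bits


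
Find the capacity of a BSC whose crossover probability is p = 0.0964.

For BSC with error probability p:
C = 1 - H(p) where H(p) is binary entropy
H(0.0964) = -0.0964 × log₂(0.0964) - 0.9036 × log₂(0.9036)
H(p) = 0.4575
C = 1 - 0.4575 = 0.5425 bits/use


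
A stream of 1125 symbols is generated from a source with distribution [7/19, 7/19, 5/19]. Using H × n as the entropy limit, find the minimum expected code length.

Entropy H = 1.5683 bits/symbol
Minimum bits = H × n = 1.5683 × 1125
= 1764.36 bits


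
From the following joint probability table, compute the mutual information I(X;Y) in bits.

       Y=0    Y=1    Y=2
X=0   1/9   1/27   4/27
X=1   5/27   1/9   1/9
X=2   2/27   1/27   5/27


H(X) = 1.5677, H(Y) = 1.5012, H(X,Y) = 2.9962
I(X;Y) = H(X) + H(Y) - H(X,Y) = 0.0727 bits


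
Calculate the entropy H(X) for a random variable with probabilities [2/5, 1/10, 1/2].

H(X) = -Σ p(x) log₂ p(x)
  -2/5 × log₂(2/5) = 0.5288
  -1/10 × log₂(1/10) = 0.3322
  -1/2 × log₂(1/2) = 0.5000
H(X) = 1.3610 bits


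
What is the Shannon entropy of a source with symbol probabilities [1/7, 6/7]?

H(X) = -Σ p(x) log₂ p(x)
  -1/7 × log₂(1/7) = 0.4011
  -6/7 × log₂(6/7) = 0.1906
H(X) = 0.5917 bits


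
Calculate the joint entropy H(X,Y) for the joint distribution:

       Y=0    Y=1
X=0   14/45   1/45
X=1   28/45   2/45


H(X,Y) = -Σ p(x,y) log₂ p(x,y)
  p(0,0)=14/45: -0.3111 × log₂(0.3111) = 0.5241
  p(0,1)=1/45: -0.0222 × log₂(0.0222) = 0.1220
  p(1,0)=28/45: -0.6222 × log₂(0.6222) = 0.4259
  p(1,1)=2/45: -0.0444 × log₂(0.0444) = 0.1996
H(X,Y) = 1.2717 bits


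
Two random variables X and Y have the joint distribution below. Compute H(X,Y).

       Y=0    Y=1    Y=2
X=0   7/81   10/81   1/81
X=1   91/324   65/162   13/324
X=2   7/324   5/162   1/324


H(X,Y) = -Σ p(x,y) log₂ p(x,y)
  p(0,0)=7/81: -0.0864 × log₂(0.0864) = 0.3053
  p(0,1)=10/81: -0.1235 × log₂(0.1235) = 0.3726
  p(0,2)=1/81: -0.0123 × log₂(0.0123) = 0.0783
  p(1,0)=91/324: -0.2809 × log₂(0.2809) = 0.5146
  p(1,1)=65/162: -0.4012 × log₂(0.4012) = 0.5286
  p(1,2)=13/324: -0.0401 × log₂(0.0401) = 0.1861
  p(2,0)=7/324: -0.0216 × log₂(0.0216) = 0.1195
  p(2,1)=5/162: -0.0309 × log₂(0.0309) = 0.1549
  p(2,2)=1/324: -0.0031 × log₂(0.0031) = 0.0257
H(X,Y) = 2.2856 bits


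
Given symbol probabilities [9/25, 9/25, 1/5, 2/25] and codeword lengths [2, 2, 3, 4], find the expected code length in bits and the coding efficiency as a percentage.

Average length L = Σ p_i × l_i = 2.3600 bits
Entropy H = 1.8171 bits
Efficiency η = H/L × 100% = 77.00%


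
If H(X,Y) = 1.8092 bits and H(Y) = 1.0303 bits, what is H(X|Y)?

Chain rule: H(X,Y) = H(X|Y) + H(Y)
H(X|Y) = H(X,Y) - H(Y) = 1.8092 - 1.0303 = 0.7789 bits


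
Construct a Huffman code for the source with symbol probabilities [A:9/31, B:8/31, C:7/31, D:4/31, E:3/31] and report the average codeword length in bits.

Huffman tree construction:
Combine smallest probabilities repeatedly
Resulting codes:
  A: 11 (length 2)
  B: 10 (length 2)
  C: 00 (length 2)
  D: 011 (length 3)
  E: 010 (length 3)
Average length = Σ p(s) × length(s) = 2.2258 bits


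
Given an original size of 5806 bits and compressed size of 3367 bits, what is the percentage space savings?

Space savings = (1 - Compressed/Original) × 100%
= (1 - 3367/5806) × 100%
= 42.01%


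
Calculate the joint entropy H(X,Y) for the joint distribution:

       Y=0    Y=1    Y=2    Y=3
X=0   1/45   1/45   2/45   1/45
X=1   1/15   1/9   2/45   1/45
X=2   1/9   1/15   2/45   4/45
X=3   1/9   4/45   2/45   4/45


H(X,Y) = -Σ p(x,y) log₂ p(x,y)
  p(0,0)=1/45: -0.0222 × log₂(0.0222) = 0.1220
  p(0,1)=1/45: -0.0222 × log₂(0.0222) = 0.1220
  p(0,2)=2/45: -0.0444 × log₂(0.0444) = 0.1996
  p(0,3)=1/45: -0.0222 × log₂(0.0222) = 0.1220
  p(1,0)=1/15: -0.0667 × log₂(0.0667) = 0.2605
  p(1,1)=1/9: -0.1111 × log₂(0.1111) = 0.3522
  p(1,2)=2/45: -0.0444 × log₂(0.0444) = 0.1996
  p(1,3)=1/45: -0.0222 × log₂(0.0222) = 0.1220
  p(2,0)=1/9: -0.1111 × log₂(0.1111) = 0.3522
  p(2,1)=1/15: -0.0667 × log₂(0.0667) = 0.2605
  p(2,2)=2/45: -0.0444 × log₂(0.0444) = 0.1996
  p(2,3)=4/45: -0.0889 × log₂(0.0889) = 0.3104
  p(3,0)=1/9: -0.1111 × log₂(0.1111) = 0.3522
  p(3,1)=4/45: -0.0889 × log₂(0.0889) = 0.3104
  p(3,2)=2/45: -0.0444 × log₂(0.0444) = 0.1996
  p(3,3)=4/45: -0.0889 × log₂(0.0889) = 0.3104
H(X,Y) = 3.7954 bits


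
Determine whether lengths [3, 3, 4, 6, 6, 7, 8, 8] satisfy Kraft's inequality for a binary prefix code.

Kraft inequality: Σ 2^(-l_i) ≤ 1 for prefix-free code
Calculating: 2^(-3) + 2^(-3) + 2^(-4) + 2^(-6) + 2^(-6) + 2^(-7) + 2^(-8) + 2^(-8)
= 0.125 + 0.125 + 0.0625 + 0.015625 + 0.015625 + 0.0078125 + 0.00390625 + 0.00390625
= 0.3594
Since 0.3594 ≤ 1, prefix-free code exists


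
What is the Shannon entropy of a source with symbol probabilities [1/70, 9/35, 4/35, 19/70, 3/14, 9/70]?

H(X) = -Σ p(x) log₂ p(x)
  -1/70 × log₂(1/70) = 0.0876
  -9/35 × log₂(9/35) = 0.5038
  -4/35 × log₂(4/35) = 0.3576
  -19/70 × log₂(19/70) = 0.5107
  -3/14 × log₂(3/14) = 0.4762
  -9/70 × log₂(9/70) = 0.3805
H(X) = 2.3164 bits


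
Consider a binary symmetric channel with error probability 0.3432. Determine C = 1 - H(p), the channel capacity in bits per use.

For BSC with error probability p:
C = 1 - H(p) where H(p) is binary entropy
H(0.3432) = -0.3432 × log₂(0.3432) - 0.6568 × log₂(0.6568)
H(p) = 0.9278
C = 1 - 0.9278 = 0.0722 bits/use


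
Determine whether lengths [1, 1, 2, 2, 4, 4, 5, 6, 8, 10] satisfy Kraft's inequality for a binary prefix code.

Kraft inequality: Σ 2^(-l_i) ≤ 1 for prefix-free code
Calculating: 2^(-1) + 2^(-1) + 2^(-2) + 2^(-2) + 2^(-4) + 2^(-4) + 2^(-5) + 2^(-6) + 2^(-8) + 2^(-10)
= 0.5 + 0.5 + 0.25 + 0.25 + 0.0625 + 0.0625 + 0.03125 + 0.015625 + 0.00390625 + 0.0009765625
= 1.6768
Since 1.6768 > 1, prefix-free code does not exist


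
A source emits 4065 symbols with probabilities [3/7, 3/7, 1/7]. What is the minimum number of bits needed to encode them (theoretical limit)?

Entropy H = 1.4488 bits/symbol
Minimum bits = H × n = 1.4488 × 4065
= 5889.44 bits


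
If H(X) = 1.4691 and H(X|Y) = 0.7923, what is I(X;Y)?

I(X;Y) = H(X) - H(X|Y)
I(X;Y) = 1.4691 - 0.7923 = 0.6768 bits


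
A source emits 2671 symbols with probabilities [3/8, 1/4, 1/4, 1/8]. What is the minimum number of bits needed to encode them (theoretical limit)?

Entropy H = 1.9056 bits/symbol
Minimum bits = H × n = 1.9056 × 2671
= 5089.96 bits


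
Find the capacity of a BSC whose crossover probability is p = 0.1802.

For BSC with error probability p:
C = 1 - H(p) where H(p) is binary entropy
H(0.1802) = -0.1802 × log₂(0.1802) - 0.8198 × log₂(0.8198)
H(p) = 0.6805
C = 1 - 0.6805 = 0.3195 bits/use


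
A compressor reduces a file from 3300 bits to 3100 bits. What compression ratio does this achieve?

Compression ratio = Original / Compressed
= 3300 / 3100 = 1.06:1


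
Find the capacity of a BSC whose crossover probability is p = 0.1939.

For BSC with error probability p:
C = 1 - H(p) where H(p) is binary entropy
H(0.1939) = -0.1939 × log₂(0.1939) - 0.8061 × log₂(0.8061)
H(p) = 0.7096
C = 1 - 0.7096 = 0.2904 bits/use


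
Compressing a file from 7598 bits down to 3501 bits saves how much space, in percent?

Space savings = (1 - Compressed/Original) × 100%
= (1 - 3501/7598) × 100%
= 53.92%


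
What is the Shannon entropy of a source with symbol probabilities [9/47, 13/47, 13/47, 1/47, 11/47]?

H(X) = -Σ p(x) log₂ p(x)
  -9/47 × log₂(9/47) = 0.4566
  -13/47 × log₂(13/47) = 0.5128
  -13/47 × log₂(13/47) = 0.5128
  -1/47 × log₂(1/47) = 0.1182
  -11/47 × log₂(11/47) = 0.4904
H(X) = 2.0909 bits


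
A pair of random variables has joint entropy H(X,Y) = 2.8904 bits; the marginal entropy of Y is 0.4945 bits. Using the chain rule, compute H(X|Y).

Chain rule: H(X,Y) = H(X|Y) + H(Y)
H(X|Y) = H(X,Y) - H(Y) = 2.8904 - 0.4945 = 2.3959 bits
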